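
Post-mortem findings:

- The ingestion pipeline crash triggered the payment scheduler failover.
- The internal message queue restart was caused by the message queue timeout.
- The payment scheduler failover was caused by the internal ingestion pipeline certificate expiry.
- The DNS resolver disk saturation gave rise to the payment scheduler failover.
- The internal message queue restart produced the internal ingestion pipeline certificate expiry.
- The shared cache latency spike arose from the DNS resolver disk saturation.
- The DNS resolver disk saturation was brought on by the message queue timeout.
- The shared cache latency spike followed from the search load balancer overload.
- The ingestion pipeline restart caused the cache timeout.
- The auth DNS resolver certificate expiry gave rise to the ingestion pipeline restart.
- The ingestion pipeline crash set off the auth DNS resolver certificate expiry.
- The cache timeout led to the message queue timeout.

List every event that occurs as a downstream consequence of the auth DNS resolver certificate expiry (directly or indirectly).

Direct effects: the ingestion pipeline restart.
2 steps out: the cache timeout.
3 steps out: the message queue timeout.
4 steps out: the DNS resolver disk saturation, the internal message queue restart.
5 steps out: the internal ingestion pipeline certificate expiry, the shared cache latency spike, the payment scheduler failover.
Not reachable from it: the ingestion pipeline crash, the search load balancer overload.

the DNS resolver disk saturation, the cache timeout, the ingestion pipeline restart, the internal ingestion pipeline certificate expiry, the internal message queue restart, the message queue timeout, the payment scheduler failover, the shared cache latency spike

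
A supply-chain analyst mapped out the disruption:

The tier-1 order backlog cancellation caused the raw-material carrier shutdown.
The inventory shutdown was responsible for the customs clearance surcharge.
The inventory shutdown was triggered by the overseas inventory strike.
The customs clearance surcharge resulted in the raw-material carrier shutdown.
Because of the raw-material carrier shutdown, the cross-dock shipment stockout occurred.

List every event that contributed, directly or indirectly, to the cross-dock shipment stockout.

the customs clearance surcharge, the inventory shutdown, the overseas inventory strike, the raw-material carrier shutdown, the tier-1 order backlog cancellation

Immediate cause of the cross-dock shipment stockout: the raw-material carrier shutdown.
Further upstream: the tier-1 order backlog cancellation, the overseas inventory strike, the inventory shutdown, the customs clearance surcharge.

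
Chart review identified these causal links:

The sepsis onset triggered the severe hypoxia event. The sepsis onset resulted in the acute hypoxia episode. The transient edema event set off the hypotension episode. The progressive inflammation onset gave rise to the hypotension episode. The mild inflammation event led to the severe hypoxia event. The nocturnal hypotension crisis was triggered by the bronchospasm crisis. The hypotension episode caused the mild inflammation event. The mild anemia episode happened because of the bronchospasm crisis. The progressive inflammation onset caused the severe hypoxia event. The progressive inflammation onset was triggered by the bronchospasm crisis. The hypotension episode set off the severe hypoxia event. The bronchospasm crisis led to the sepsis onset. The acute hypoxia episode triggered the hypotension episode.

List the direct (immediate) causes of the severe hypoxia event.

Upstream contributors include the bronchospasm crisis, the acute hypoxia episode, the transient edema event, but only the hypotension episode, the mild inflammation event, the progressive inflammation onset, the sepsis onset feed directly into the severe hypoxia event.

the hypotension episode, the mild inflammation event, the progressive inflammation onset, the sepsis onset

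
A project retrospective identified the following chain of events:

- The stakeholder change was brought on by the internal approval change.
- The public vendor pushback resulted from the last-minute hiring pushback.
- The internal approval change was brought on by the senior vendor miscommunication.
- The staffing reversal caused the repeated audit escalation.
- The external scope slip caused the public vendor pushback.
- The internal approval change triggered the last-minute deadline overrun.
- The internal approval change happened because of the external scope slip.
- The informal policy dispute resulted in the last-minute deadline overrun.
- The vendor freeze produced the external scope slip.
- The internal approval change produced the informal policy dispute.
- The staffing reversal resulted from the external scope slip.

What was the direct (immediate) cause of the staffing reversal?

the external scope slip

Upstream contributors include the vendor freeze, but only the external scope slip feeds directly into the staffing reversal.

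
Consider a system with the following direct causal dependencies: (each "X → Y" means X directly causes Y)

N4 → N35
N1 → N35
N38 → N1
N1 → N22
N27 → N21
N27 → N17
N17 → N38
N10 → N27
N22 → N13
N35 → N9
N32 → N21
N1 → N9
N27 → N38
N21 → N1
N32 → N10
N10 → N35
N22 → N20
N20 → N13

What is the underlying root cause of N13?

Tracing upstream from N13: N13 ← N22 ← N1 ← N21 ← N32.
N32 has no stated cause, so it is the root.

N32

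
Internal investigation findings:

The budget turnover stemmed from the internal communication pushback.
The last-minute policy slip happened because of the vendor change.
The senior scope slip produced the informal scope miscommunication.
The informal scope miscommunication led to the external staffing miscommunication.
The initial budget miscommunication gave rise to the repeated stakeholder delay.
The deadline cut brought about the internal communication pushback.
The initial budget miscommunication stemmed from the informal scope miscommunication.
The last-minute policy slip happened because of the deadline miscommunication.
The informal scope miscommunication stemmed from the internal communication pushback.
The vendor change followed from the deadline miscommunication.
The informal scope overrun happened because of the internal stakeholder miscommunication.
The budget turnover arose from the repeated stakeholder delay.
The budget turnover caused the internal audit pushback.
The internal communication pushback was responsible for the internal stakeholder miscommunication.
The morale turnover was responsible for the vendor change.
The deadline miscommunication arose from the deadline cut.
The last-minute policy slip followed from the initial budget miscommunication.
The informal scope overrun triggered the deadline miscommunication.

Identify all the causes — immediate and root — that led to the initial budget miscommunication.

the deadline cut, the informal scope miscommunication, the internal communication pushback, the senior scope slip

Immediate cause of the initial budget miscommunication: the informal scope miscommunication.
Further upstream: the senior scope slip, the deadline cut, the internal communication pushback.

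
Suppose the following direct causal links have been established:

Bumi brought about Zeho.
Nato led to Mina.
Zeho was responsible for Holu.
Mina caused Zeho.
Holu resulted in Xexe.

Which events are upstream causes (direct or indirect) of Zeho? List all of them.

Immediate causes of Zeho: Mina, Bumi.
Further upstream: Nato.

Bumi, Mina, Nato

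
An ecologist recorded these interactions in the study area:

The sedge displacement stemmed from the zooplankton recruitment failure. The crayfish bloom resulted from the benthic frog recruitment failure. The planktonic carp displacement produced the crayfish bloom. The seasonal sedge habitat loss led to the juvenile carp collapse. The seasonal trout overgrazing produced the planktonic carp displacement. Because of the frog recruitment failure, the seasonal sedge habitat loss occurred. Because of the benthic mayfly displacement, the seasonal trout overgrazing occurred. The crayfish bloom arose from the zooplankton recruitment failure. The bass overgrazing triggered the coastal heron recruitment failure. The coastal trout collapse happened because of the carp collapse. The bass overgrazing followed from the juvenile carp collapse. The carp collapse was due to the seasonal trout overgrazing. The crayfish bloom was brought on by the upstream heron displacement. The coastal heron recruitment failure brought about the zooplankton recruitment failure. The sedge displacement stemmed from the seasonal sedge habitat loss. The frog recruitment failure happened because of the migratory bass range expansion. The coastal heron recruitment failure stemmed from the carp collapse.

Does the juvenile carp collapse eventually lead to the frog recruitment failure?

The juvenile carp collapse leads to the bass overgrazing, the coastal heron recruitment failure, the zooplankton recruitment failure, the sedge displacement, the crayfish bloom; the frog recruitment failure is not among them.

No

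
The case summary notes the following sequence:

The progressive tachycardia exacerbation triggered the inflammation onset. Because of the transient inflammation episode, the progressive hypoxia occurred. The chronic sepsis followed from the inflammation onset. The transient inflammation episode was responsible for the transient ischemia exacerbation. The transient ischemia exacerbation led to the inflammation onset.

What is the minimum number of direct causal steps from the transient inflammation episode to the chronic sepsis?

Shortest chain: the transient inflammation episode → the transient ischemia exacerbation → the inflammation onset → the chronic sepsis.

3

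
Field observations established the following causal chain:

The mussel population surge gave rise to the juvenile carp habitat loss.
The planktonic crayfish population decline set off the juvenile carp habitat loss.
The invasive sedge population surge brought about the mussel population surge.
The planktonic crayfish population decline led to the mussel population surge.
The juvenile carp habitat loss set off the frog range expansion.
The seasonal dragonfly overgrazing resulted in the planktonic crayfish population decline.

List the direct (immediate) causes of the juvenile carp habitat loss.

the mussel population surge, the planktonic crayfish population decline

Upstream contributors include the invasive sedge population surge, the seasonal dragonfly overgrazing, but only the mussel population surge, the planktonic crayfish population decline feed directly into the juvenile carp habitat loss.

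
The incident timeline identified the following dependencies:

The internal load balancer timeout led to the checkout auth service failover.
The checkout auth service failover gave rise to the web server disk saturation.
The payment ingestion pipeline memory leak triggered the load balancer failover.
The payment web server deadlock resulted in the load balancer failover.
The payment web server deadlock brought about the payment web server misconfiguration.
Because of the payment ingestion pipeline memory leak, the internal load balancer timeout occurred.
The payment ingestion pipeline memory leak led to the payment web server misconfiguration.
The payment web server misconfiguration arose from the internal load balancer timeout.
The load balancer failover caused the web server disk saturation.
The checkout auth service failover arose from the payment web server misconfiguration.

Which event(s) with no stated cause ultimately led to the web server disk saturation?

the payment ingestion pipeline memory leak, the payment web server deadlock

Tracing upstream from the web server disk saturation: the web server disk saturation ← the load balancer failover ← the payment ingestion pipeline memory leak.
A separate upstream branch: the web server disk saturation ← the load balancer failover ← the payment web server deadlock.
Each of those chain origins has no stated cause.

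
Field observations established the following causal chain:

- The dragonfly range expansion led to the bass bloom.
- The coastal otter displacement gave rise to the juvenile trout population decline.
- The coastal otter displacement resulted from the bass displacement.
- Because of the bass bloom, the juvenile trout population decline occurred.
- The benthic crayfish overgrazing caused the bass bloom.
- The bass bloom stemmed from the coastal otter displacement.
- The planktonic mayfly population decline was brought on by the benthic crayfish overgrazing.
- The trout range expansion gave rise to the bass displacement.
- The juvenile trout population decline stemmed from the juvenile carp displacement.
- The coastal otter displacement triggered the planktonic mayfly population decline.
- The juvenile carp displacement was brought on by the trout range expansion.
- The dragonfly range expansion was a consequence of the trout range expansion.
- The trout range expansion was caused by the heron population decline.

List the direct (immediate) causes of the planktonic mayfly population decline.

the benthic crayfish overgrazing, the coastal otter displacement

Upstream contributors include the heron population decline, the trout range expansion, the bass displacement, but only the benthic crayfish overgrazing, the coastal otter displacement feed directly into the planktonic mayfly population decline.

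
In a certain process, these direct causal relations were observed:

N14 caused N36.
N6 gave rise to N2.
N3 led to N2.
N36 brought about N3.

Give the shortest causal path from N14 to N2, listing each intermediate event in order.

N14 → N36 → N3 → N2

N14 → N36
N36 → N3
N3 → N2
Length: 3 steps.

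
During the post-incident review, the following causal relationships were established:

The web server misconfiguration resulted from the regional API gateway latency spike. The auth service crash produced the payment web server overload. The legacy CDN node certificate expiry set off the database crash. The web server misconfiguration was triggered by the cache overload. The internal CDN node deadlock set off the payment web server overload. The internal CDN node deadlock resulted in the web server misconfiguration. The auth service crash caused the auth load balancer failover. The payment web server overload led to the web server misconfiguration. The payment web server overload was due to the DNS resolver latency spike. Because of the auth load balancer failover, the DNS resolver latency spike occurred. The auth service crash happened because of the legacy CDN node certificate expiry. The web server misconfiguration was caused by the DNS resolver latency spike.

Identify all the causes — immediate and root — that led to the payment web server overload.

the DNS resolver latency spike, the auth load balancer failover, the auth service crash, the internal CDN node deadlock, the legacy CDN node certificate expiry

Immediate causes of the payment web server overload: the auth service crash, the DNS resolver latency spike, the internal CDN node deadlock.
Further upstream: the legacy CDN node certificate expiry, the auth load balancer failover.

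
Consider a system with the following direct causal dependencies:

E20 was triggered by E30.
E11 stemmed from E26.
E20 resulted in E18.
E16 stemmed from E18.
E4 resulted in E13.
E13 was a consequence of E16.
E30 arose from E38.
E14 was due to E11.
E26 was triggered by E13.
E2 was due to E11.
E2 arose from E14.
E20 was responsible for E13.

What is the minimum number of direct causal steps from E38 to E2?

6

Shortest chain: E38 → E30 → E20 → E13 → E26 → E11 → E2.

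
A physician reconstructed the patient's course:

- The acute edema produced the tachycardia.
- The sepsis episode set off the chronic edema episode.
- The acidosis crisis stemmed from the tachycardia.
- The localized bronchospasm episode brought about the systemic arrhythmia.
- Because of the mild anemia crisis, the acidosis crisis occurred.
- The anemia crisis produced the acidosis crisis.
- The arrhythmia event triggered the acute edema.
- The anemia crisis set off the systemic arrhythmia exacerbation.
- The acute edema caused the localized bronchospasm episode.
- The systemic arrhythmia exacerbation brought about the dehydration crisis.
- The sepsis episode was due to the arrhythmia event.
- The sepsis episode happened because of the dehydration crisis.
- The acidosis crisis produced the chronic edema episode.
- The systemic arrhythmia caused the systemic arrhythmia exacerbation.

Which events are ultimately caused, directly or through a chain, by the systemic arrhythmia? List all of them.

Direct effects: the systemic arrhythmia exacerbation.
2 steps out: the dehydration crisis.
3 steps out: the sepsis episode.
4 steps out: the chronic edema episode.
Not reachable from it: the arrhythmia event, the mild anemia crisis, the acute edema, the localized bronchospasm episode, the anemia crisis, the tachycardia, the acidosis crisis.

the chronic edema episode, the dehydration crisis, the sepsis episode, the systemic arrhythmia exacerbation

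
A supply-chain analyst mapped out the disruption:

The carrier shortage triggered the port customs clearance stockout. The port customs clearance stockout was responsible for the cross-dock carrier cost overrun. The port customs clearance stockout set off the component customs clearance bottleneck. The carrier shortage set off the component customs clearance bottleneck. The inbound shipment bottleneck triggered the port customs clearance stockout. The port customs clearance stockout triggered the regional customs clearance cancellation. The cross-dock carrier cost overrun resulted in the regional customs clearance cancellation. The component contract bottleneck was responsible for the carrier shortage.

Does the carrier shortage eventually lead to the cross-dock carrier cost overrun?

Yes

There is a causal chain: the carrier shortage → the port customs clearance stockout → the cross-dock carrier cost overrun.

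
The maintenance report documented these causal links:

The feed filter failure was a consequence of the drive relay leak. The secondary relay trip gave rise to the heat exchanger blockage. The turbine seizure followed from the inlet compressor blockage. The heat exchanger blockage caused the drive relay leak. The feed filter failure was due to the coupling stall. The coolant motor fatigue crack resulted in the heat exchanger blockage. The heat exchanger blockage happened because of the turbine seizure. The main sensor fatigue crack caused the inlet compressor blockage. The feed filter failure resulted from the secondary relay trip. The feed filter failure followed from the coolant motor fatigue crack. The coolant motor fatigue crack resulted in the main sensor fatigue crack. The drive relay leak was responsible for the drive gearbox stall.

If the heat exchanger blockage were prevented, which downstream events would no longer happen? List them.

Downstream of the heat exchanger blockage: the drive relay leak, the drive gearbox stall, the feed filter failure.
Of those, still caused via another path: the feed filter failure.
The remainder have no surviving cause.

the drive gearbox stall, the drive relay leak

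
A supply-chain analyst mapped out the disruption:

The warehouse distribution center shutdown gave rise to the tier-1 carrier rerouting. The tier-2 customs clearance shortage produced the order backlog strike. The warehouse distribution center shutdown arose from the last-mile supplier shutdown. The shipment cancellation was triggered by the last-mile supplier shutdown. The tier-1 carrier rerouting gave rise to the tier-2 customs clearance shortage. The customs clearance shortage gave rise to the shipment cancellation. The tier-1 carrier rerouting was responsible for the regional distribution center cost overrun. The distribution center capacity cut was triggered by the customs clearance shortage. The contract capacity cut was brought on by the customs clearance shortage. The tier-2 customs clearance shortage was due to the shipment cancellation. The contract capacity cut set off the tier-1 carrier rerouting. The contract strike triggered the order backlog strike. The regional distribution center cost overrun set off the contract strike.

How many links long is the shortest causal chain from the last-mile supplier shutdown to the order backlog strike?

Shortest chain: the last-mile supplier shutdown → the shipment cancellation → the tier-2 customs clearance shortage → the order backlog strike.

3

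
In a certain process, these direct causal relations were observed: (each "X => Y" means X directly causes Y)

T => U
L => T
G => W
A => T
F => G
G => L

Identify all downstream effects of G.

Direct effects: L, W.
2 steps out: T.
3 steps out: U.
Not reachable from it: F, A.

L, T, U, W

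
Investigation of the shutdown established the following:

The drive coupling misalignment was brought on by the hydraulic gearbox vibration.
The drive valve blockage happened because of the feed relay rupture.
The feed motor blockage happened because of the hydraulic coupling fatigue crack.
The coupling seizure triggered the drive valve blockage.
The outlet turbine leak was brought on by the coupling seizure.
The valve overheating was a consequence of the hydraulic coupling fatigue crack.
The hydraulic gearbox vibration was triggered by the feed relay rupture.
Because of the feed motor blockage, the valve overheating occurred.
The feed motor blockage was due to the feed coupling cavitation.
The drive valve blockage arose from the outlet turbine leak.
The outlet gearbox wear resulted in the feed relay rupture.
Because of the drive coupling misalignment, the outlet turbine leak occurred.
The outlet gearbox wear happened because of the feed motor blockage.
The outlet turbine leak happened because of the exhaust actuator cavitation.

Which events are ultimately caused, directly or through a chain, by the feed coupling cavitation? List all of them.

Direct effects: the feed motor blockage.
2 steps out: the valve overheating, the outlet gearbox wear.
3 steps out: the feed relay rupture.
4 steps out: the hydraulic gearbox vibration, the drive valve blockage.
5 steps out: the drive coupling misalignment.
6 steps out: the outlet turbine leak.
Not reachable from it: the coupling seizure, the hydraulic coupling fatigue crack, the exhaust actuator cavitation.

the drive coupling misalignment, the drive valve blockage, the feed motor blockage, the feed relay rupture, the hydraulic gearbox vibration, the outlet gearbox wear, the outlet turbine leak, the valve overheating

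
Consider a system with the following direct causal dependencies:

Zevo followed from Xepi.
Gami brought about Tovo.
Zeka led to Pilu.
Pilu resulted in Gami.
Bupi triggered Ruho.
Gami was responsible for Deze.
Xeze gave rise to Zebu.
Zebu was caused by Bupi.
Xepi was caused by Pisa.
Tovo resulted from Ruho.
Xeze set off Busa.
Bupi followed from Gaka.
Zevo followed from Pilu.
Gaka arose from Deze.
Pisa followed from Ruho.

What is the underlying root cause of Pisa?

Tracing upstream from Pisa: Pisa ← Ruho ← Bupi ← Gaka ← Deze ← Gami ← Pilu ← Zeka.
Zeka has no stated cause, so it is the root.

Zeka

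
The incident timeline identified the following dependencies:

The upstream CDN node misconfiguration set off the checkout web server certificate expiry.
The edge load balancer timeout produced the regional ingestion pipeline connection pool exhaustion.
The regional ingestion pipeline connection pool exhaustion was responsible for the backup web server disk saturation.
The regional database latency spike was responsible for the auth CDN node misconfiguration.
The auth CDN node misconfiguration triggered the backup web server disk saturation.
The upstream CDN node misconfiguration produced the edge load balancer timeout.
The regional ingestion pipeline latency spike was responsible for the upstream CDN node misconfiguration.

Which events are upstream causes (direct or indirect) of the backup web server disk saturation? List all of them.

Immediate causes of the backup web server disk saturation: the regional ingestion pipeline connection pool exhaustion, the auth CDN node misconfiguration.
Further upstream: the regional ingestion pipeline latency spike, the upstream CDN node misconfiguration, the edge load balancer timeout, the regional database latency spike.

the auth CDN node misconfiguration, the edge load balancer timeout, the regional database latency spike, the regional ingestion pipeline connection pool exhaustion, the regional ingestion pipeline latency spike, the upstream CDN node misconfiguration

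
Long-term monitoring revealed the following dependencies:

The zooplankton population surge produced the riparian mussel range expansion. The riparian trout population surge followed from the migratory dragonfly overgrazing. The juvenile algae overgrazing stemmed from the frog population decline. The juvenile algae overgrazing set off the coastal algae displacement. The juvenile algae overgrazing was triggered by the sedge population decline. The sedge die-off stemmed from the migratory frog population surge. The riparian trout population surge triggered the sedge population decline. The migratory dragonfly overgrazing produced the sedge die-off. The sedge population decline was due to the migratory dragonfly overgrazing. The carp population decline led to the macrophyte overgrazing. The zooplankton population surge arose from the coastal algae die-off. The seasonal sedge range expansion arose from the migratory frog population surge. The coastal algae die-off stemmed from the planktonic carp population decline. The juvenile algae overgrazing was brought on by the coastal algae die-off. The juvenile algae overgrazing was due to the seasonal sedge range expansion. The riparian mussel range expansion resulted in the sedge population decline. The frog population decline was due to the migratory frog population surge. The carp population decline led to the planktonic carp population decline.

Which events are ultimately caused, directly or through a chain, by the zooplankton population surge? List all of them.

the coastal algae displacement, the juvenile algae overgrazing, the riparian mussel range expansion, the sedge population decline

Direct effects: the riparian mussel range expansion.
2 steps out: the sedge population decline.
3 steps out: the juvenile algae overgrazing.
4 steps out: the coastal algae displacement.
Not reachable from it: the carp population decline, the migratory dragonfly overgrazing, the migratory frog population surge, the sedge die-off, the planktonic carp population decline, the riparian trout population surge, the coastal algae die-off, the macrophyte overgrazing, the frog population decline, the seasonal sedge range expansion.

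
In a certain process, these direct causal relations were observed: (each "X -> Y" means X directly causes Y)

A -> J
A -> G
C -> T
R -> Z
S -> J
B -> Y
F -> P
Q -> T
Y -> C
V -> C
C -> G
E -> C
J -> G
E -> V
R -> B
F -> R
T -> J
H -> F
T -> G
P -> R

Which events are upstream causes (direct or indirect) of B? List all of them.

Immediate cause of B: R.
Further upstream: H, F, P.

F, H, P, R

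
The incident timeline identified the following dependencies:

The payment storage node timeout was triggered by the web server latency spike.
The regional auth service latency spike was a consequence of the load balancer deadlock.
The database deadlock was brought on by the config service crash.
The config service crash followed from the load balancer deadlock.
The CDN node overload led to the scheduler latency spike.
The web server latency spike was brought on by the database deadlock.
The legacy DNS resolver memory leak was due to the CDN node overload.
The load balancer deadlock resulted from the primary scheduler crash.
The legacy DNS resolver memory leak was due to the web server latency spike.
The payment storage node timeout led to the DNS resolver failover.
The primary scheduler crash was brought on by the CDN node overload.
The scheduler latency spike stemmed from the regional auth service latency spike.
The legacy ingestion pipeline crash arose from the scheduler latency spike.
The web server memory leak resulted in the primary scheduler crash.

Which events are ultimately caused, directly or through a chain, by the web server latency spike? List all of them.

the DNS resolver failover, the legacy DNS resolver memory leak, the payment storage node timeout

Direct effects: the payment storage node timeout, the legacy DNS resolver memory leak.
2 steps out: the DNS resolver failover.
Not reachable from it: the CDN node overload, the web server memory leak, the primary scheduler crash, the load balancer deadlock, the config service crash, the database deadlock, the regional auth service latency spike, the scheduler latency spike, the legacy ingestion pipeline crash.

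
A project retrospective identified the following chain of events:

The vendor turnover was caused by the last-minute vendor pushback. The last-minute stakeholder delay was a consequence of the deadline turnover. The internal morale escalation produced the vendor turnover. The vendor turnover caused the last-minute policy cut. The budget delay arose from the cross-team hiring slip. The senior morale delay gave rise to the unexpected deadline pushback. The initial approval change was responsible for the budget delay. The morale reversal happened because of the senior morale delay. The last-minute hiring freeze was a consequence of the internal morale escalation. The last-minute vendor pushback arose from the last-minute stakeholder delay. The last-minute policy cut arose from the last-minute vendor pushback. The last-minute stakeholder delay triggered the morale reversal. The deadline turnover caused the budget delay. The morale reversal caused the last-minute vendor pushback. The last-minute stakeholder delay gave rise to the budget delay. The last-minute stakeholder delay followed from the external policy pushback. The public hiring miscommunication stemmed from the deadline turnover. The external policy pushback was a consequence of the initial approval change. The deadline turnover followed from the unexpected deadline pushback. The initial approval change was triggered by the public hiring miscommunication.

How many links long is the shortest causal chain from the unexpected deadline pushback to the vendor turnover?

4

Shortest chain: the unexpected deadline pushback → the deadline turnover → the last-minute stakeholder delay → the last-minute vendor pushback → the vendor turnover.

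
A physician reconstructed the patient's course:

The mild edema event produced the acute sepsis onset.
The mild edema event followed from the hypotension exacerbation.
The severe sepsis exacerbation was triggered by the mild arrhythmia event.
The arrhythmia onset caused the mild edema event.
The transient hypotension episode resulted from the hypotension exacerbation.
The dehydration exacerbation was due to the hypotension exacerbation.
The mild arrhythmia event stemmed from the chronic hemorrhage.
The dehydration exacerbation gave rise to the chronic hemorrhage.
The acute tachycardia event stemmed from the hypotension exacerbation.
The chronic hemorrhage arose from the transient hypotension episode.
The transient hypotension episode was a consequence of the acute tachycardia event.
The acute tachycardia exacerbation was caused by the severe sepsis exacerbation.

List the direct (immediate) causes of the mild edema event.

the arrhythmia onset, the hypotension exacerbation → the mild edema event with nothing further upstream stated.

the arrhythmia onset, the hypotension exacerbation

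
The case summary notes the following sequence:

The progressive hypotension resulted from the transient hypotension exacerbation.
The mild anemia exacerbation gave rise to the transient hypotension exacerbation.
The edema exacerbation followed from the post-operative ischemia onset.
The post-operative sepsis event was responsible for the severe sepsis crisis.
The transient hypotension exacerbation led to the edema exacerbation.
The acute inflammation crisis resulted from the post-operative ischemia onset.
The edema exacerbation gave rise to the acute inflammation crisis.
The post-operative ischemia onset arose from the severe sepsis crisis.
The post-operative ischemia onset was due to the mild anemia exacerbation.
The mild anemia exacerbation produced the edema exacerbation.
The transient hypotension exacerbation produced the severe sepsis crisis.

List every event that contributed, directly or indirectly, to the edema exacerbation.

Immediate causes of the edema exacerbation: the mild anemia exacerbation, the transient hypotension exacerbation, the post-operative ischemia onset.
Further upstream: the severe sepsis crisis, the post-operative sepsis event.

the mild anemia exacerbation, the post-operative ischemia onset, the post-operative sepsis event, the severe sepsis crisis, the transient hypotension exacerbation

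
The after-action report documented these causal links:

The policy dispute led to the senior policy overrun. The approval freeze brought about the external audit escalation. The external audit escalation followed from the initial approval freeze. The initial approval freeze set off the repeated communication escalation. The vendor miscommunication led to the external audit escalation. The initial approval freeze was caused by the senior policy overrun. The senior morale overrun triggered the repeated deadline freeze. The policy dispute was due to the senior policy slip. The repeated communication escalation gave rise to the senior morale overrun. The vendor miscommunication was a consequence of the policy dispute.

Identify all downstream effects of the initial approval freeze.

Direct effects: the repeated communication escalation, the external audit escalation.
2 steps out: the senior morale overrun.
3 steps out: the repeated deadline freeze.
Not reachable from it: the senior policy slip, the policy dispute, the senior policy overrun, the approval freeze, the vendor miscommunication.

the external audit escalation, the repeated communication escalation, the repeated deadline freeze, the senior morale overrun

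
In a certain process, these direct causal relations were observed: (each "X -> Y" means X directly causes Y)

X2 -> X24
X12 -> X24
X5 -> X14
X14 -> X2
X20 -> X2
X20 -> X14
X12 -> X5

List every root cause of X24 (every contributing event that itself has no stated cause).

X12, X20

Tracing upstream from X24: X24 ← X12.
A separate upstream branch: X24 ← X2 ← X20.
Each of those chain origins has no stated cause.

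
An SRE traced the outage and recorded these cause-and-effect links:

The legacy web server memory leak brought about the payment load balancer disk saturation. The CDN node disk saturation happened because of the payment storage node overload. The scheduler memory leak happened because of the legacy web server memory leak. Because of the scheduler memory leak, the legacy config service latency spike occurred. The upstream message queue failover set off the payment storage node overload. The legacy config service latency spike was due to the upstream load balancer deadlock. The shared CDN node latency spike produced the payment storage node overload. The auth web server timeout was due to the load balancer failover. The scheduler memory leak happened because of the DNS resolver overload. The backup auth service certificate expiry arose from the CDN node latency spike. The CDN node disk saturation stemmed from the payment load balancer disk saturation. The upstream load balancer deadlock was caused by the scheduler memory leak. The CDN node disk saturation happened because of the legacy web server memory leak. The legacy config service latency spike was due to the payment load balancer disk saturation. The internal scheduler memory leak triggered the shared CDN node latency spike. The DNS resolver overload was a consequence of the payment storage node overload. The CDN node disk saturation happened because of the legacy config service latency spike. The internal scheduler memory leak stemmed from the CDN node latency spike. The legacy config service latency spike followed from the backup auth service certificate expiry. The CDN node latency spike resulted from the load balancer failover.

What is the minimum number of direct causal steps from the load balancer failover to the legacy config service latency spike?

Shortest chain: the load balancer failover → the CDN node latency spike → the backup auth service certificate expiry → the legacy config service latency spike.

3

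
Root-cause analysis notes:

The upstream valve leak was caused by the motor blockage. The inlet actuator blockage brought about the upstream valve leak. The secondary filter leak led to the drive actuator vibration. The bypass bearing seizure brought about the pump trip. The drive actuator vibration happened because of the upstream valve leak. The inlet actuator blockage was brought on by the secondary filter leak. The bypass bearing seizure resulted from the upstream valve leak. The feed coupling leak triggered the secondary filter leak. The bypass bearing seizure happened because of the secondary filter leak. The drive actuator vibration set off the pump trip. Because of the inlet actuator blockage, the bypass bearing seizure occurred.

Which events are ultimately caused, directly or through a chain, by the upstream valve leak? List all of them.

Direct effects: the bypass bearing seizure, the drive actuator vibration.
2 steps out: the pump trip.
Not reachable from it: the feed coupling leak, the secondary filter leak, the inlet actuator blockage, the motor blockage.

the bypass bearing seizure, the drive actuator vibration, the pump trip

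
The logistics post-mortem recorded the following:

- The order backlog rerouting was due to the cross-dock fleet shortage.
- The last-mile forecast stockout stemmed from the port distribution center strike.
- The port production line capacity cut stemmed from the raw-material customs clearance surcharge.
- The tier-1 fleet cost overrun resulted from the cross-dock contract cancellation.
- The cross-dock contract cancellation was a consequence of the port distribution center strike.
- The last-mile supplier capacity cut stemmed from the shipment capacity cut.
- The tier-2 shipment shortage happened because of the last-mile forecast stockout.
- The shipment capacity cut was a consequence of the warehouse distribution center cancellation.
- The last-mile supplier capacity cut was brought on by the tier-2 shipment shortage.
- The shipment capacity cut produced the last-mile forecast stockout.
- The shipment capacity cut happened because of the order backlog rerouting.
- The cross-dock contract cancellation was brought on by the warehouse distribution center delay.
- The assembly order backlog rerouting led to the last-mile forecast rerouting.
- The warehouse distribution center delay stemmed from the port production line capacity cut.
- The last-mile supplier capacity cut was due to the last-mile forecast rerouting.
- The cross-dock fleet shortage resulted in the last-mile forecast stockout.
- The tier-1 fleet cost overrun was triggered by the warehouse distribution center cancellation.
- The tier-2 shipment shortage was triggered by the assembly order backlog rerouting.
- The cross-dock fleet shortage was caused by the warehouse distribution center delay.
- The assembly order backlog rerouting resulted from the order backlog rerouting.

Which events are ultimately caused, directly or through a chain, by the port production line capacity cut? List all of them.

the assembly order backlog rerouting, the cross-dock contract cancellation, the cross-dock fleet shortage, the last-mile forecast rerouting, the last-mile forecast stockout, the last-mile supplier capacity cut, the order backlog rerouting, the shipment capacity cut, the tier-1 fleet cost overrun, the tier-2 shipment shortage, the warehouse distribution center delay

Direct effects: the warehouse distribution center delay.
2 steps out: the cross-dock fleet shortage, the cross-dock contract cancellation.
3 steps out: the order backlog rerouting, the tier-1 fleet cost overrun, the last-mile forecast stockout.
4 steps out: the assembly order backlog rerouting, the shipment capacity cut, the tier-2 shipment shortage.
5 steps out: the last-mile forecast rerouting, the last-mile supplier capacity cut.
Not reachable from it: the warehouse distribution center cancellation, the raw-material customs clearance surcharge, the port distribution center strike.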